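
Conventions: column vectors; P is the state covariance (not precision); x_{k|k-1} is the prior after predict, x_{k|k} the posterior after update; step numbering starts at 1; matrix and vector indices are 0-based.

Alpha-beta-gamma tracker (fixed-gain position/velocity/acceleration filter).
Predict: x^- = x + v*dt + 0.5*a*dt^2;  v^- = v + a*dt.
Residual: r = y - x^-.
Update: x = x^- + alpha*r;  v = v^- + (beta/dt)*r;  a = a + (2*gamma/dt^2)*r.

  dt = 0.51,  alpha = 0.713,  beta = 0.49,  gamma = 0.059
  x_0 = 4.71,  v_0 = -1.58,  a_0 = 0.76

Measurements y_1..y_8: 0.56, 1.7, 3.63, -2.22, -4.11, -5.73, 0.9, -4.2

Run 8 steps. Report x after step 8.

step 1: x_pred=4.0030  r=-3.4430  x^+=1.5482  v^+=-4.5004  a^+=-0.8020
step 2: x_pred=-0.8514  r=2.5514  x^+=0.9678  v^+=-2.4581  a^+=0.3555
step 3: x_pred=-0.2397  r=3.8697  x^+=2.5194  v^+=1.4411  a^+=2.1110
step 4: x_pred=3.5289  r=-5.7489  x^+=-0.5701  v^+=-3.0058  a^+=-0.4971
step 5: x_pred=-2.1676  r=-1.9424  x^+=-3.5525  v^+=-5.1254  a^+=-1.3783
step 6: x_pred=-6.3458  r=0.6158  x^+=-5.9067  v^+=-5.2367  a^+=-1.0989
step 7: x_pred=-8.7204  r=9.6204  x^+=-1.8610  v^+=3.4459  a^+=3.2656
step 8: x_pred=0.3211  r=-4.5211  x^+=-2.9025  v^+=0.7676  a^+=1.2145

x_post = -2.9025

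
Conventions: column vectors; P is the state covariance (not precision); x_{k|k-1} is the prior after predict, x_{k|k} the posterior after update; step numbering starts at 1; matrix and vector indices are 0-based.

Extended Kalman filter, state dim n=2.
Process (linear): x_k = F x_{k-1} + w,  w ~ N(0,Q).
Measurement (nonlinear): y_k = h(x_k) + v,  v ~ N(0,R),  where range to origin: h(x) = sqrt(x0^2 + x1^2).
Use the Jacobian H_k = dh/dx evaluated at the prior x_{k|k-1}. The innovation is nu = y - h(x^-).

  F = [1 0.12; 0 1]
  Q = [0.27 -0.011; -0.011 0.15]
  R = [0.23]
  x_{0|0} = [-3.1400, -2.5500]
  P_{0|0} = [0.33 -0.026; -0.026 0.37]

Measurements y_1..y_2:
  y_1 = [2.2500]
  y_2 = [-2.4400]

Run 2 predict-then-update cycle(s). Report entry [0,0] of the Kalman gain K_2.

step 1: x^-=[-3.4460, -2.5500]  P^-=[0.5991 0.0074; 0.0074 0.5200]  H_jac=[-0.8038 -0.5948]  S=[0.8082]  K=[-0.6013; -0.3901]  nu=[-2.0369]  x^+=[-2.2212, -1.7554]  P^+=[0.3069 -0.1822; -0.1822 0.3970]
step 2: x^-=[-2.4318, -1.7554]  P^-=[0.5389 -0.1455; -0.1455 0.5470]  H_jac=[-0.8108 -0.5853]  S=[0.6335]  K=[-0.5552; -0.3191]  nu=[-5.4392]  x^+=[0.5881, -0.0197]  P^+=[0.3436 -0.2578; -0.2578 0.4825]

K[0,0] = -0.5552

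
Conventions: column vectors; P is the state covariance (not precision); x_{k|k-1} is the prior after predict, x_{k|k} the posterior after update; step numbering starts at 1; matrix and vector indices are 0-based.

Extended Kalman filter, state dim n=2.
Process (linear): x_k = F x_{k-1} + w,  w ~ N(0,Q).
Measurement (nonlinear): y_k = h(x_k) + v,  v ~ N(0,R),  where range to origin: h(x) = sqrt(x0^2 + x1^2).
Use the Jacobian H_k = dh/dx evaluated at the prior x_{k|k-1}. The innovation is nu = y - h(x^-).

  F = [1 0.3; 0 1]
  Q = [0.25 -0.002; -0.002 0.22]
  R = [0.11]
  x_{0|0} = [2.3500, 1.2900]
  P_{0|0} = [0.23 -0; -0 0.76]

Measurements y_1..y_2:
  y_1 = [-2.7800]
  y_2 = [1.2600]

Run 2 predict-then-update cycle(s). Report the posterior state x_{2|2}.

x_post = [-1.3276, -0.9758]

step 1: x^-=[2.7370, 1.2900]  P^-=[0.5484 0.2260; 0.2260 0.9800]  H_jac=[0.9046 0.4263]  S=[0.9112]  K=[0.6502; 0.6829]  nu=[-5.8058]  x^+=[-1.0378, -2.6748]  P^+=[0.1632 -0.1786; -0.1786 0.5551]
step 2: x^-=[-1.8402, -2.6748]  P^-=[0.3560 -0.0140; -0.0140 0.7751]  H_jac=[-0.5668 -0.8239]  S=[0.7373]  K=[-0.2580; -0.8552]  nu=[-1.9867]  x^+=[-1.3276, -0.9758]  P^+=[0.3070 -0.1767; -0.1767 0.2358]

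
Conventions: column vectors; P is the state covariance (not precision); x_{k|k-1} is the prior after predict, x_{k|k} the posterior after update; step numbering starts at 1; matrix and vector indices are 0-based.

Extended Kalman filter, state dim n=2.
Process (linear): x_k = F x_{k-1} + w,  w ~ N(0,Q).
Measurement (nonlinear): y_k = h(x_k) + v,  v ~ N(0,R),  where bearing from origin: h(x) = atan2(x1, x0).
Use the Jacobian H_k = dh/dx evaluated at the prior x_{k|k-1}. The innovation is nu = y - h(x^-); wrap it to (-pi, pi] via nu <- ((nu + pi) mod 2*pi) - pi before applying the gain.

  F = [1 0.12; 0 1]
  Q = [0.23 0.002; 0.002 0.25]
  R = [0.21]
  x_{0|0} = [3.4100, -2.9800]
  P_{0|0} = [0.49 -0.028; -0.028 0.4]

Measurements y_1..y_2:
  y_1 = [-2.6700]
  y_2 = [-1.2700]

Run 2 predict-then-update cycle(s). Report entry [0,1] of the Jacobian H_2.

step 1: x^-=[3.0524, -2.9800]  P^-=[0.7190 0.0220; 0.0220 0.6500]  H_jac=[0.1638 0.1677]  S=[0.2488]  K=[0.4881; 0.4527]  nu=[-1.8966]  x^+=[2.1266, -3.8387]  P^+=[0.6598 -0.0330; -0.0330 0.5990]
step 2: x^-=[1.6660, -3.8387]  P^-=[0.8905 0.0409; 0.0409 0.8490]  H_jac=[0.2192 0.0951]  S=[0.2622]  K=[0.7594; 0.3423]  nu=[-0.1087]  x^+=[1.5834, -3.8759]  P^+=[0.7393 -0.0272; -0.0272 0.8183]

H_jac[0,1] = 0.0951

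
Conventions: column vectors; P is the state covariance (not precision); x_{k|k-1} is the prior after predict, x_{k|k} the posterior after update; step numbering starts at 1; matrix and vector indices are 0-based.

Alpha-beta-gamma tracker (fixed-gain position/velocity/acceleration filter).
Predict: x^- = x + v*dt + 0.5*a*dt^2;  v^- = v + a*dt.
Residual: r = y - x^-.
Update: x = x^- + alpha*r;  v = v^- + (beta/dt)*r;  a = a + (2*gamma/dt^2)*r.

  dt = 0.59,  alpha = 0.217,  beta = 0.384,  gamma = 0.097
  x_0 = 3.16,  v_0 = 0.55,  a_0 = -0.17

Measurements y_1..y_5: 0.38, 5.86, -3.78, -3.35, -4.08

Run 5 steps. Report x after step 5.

x_post = -6.0454

step 1: x_pred=3.4549  r=-3.0749  x^+=2.7877  v^+=-1.5516  a^+=-1.8837
step 2: x_pred=1.5444  r=4.3156  x^+=2.4809  v^+=0.1459  a^+=0.5215
step 3: x_pred=2.6577  r=-6.4377  x^+=1.2607  v^+=-3.7364  a^+=-3.0663
step 4: x_pred=-1.4775  r=-1.8725  x^+=-1.8838  v^+=-6.7643  a^+=-4.1099
step 5: x_pred=-6.5901  r=2.5101  x^+=-6.0454  v^+=-7.5554  a^+=-2.7110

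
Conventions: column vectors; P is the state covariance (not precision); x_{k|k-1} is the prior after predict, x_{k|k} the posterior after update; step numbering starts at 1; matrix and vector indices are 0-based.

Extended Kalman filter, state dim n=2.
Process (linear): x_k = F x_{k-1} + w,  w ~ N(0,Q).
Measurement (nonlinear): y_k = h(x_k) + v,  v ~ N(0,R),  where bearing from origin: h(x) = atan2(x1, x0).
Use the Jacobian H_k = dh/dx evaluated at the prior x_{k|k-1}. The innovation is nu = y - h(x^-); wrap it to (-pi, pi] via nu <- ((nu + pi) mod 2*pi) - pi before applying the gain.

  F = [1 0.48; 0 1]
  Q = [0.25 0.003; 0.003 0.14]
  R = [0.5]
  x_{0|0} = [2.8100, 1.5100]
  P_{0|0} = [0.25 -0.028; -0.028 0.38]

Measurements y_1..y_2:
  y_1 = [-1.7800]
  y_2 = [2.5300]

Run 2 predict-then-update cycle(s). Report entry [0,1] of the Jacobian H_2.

H_jac[0,1] = 0.2273

step 1: x^-=[3.5348, 1.5100]  P^-=[0.5607 0.1574; 0.1574 0.5200]  H_jac=[-0.1022 0.2392]  S=[0.5279]  K=[-0.0372; 0.2052]  nu=[-2.1837]  x^+=[3.6161, 1.0619]  P^+=[0.5599 0.1614; 0.1614 0.4978]
step 2: x^-=[4.1258, 1.0619]  P^-=[1.0796 0.4034; 0.4034 0.6378]  H_jac=[-0.0585 0.2273]  S=[0.5259]  K=[0.0542; 0.2308]  nu=[2.2781]  x^+=[4.2493, 1.5877]  P^+=[1.0781 0.3968; 0.3968 0.6098]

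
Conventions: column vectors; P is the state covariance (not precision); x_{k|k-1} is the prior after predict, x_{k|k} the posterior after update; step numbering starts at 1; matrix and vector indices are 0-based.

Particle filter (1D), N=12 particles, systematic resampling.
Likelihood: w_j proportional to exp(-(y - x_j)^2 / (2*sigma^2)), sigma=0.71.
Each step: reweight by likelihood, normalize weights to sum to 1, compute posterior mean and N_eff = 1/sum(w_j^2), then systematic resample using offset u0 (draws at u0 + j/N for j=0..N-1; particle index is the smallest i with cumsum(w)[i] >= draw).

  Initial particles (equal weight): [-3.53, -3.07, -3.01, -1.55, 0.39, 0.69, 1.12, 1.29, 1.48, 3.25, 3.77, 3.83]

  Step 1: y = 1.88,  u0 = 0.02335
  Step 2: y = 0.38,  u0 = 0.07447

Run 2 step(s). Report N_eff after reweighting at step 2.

N_eff = 9.0893

step 1: w=[0.0000, 0.0000, 0.0000, 0.0000, 0.0411, 0.0913, 0.2097, 0.2633, 0.3174, 0.0578, 0.0108, 0.0086]  mean=1.3846  Neff=4.3934  idx=[4, 5, 6, 6, 7, 7, 7, 8, 8, 8, 8, 9]
step 2: w=[0.1787, 0.1625, 0.1038, 0.1038, 0.0786, 0.0786, 0.0786, 0.0538, 0.0538, 0.0538, 0.0538, 0.0001]  mean=1.0374  Neff=9.0893  idx=[0, 0, 1, 1, 2, 3, 4, 5, 6, 7, 9, 10]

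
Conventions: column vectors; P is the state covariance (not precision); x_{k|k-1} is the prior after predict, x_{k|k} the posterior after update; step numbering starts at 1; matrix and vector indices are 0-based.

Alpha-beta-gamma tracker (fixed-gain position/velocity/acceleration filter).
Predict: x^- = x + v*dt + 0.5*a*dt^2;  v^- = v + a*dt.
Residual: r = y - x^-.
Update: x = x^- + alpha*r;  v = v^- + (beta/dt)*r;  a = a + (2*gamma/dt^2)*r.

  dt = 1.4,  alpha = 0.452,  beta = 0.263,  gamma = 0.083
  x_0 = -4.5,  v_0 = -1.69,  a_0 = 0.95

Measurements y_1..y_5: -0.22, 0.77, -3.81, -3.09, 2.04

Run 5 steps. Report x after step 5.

step 1: x_pred=-5.9350  r=5.7150  x^+=-3.3518  v^+=0.7136  a^+=1.4340
step 2: x_pred=-0.9474  r=1.7174  x^+=-0.1712  v^+=3.0439  a^+=1.5795
step 3: x_pred=5.6382  r=-9.4482  x^+=1.3676  v^+=3.4802  a^+=0.7793
step 4: x_pred=7.0036  r=-10.0936  x^+=2.4413  v^+=2.6751  a^+=-0.0756
step 5: x_pred=6.1123  r=-4.0723  x^+=4.2716  v^+=1.8042  a^+=-0.4205

x_post = 4.2716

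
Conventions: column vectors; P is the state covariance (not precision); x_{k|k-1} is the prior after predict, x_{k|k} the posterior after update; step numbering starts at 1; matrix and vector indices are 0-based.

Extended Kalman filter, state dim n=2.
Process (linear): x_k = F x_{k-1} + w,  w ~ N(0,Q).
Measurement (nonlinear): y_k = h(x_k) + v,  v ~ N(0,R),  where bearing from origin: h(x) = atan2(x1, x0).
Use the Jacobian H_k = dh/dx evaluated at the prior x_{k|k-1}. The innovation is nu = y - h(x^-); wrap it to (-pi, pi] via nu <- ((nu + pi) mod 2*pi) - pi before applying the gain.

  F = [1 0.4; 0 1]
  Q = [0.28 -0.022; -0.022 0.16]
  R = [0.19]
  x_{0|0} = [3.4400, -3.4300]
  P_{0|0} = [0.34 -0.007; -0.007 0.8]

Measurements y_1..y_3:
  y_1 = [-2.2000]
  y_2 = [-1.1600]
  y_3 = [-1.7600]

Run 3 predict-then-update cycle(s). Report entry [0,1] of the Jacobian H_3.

H_jac[0,1] = -0.0840

step 1: x^-=[2.0680, -3.4300]  P^-=[0.7424 0.2910; 0.2910 0.9600]  H_jac=[0.2138 0.1289]  S=[0.2559]  K=[0.7668; 0.7267]  nu=[-1.1718]  x^+=[1.1695, -4.2815]  P^+=[0.5919 0.1484; 0.1484 0.8249]
step 2: x^-=[-0.5431, -4.2815]  P^-=[1.1226 0.4563; 0.4563 0.9849]  H_jac=[0.2299 -0.0292]  S=[0.2440]  K=[1.0029; 0.3122]  nu=[0.5370]  x^+=[-0.0046, -4.1139]  P^+=[0.8772 0.3799; 0.3799 0.9611]
step 3: x^-=[-1.6501, -4.1139]  P^-=[1.6149 0.7424; 0.7424 1.1211]  H_jac=[0.2094 -0.0840]  S=[0.2426]  K=[1.1368; 0.2526]  nu=[0.1923]  x^+=[-1.4316, -4.0653]  P^+=[1.3014 0.6727; 0.6727 1.1056]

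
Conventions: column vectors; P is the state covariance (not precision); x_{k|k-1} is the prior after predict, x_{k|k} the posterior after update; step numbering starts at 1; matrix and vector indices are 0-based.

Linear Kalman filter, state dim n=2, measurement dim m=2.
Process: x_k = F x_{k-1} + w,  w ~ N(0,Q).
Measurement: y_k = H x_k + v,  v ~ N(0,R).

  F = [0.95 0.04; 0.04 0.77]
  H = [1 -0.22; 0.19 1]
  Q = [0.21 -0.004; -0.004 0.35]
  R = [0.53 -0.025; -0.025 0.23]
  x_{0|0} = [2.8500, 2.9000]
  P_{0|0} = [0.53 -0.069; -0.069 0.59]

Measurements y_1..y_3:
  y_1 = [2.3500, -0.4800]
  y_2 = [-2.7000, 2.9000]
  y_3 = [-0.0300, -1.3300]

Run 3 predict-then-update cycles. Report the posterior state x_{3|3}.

x_post = [-0.0755, -0.3287]

step 1: x^-=[2.8235, 2.3470]  P^-=[0.6840 -0.0163; -0.0163 0.6964]  S=[1.2549 -0.0638; -0.0638 0.9449]  K=[0.5560 0.1579; -0.0981 0.7271]  nu=[0.0428, -3.3635]  x^+=[2.3163, -0.1028]  P^+=[0.2838 -0.0315; -0.0315 0.1757]
step 2: x^-=[2.1964, 0.0135]  P^-=[0.4640 -0.0109; -0.0109 0.4527]  S=[1.0207 -0.0469; -0.0469 0.6953]  K=[0.4635 0.1424; -0.0787 0.6428]  nu=[-4.8934, 2.4692]  x^+=[0.2799, 1.9859]  P^+=[0.2368 -0.0238; -0.0238 0.1543]
step 3: x^-=[0.3454, 1.5403]  P^-=[0.4222 -0.0077; -0.0077 0.4404]  S=[0.9769 -0.0491; -0.0491 0.6827]  K=[0.4408 0.1379; -0.0751 0.6375]  nu=[-0.0365, -2.9360]  x^+=[-0.0755, -0.3287]  P^+=[0.2253 -0.0221; -0.0221 0.1527]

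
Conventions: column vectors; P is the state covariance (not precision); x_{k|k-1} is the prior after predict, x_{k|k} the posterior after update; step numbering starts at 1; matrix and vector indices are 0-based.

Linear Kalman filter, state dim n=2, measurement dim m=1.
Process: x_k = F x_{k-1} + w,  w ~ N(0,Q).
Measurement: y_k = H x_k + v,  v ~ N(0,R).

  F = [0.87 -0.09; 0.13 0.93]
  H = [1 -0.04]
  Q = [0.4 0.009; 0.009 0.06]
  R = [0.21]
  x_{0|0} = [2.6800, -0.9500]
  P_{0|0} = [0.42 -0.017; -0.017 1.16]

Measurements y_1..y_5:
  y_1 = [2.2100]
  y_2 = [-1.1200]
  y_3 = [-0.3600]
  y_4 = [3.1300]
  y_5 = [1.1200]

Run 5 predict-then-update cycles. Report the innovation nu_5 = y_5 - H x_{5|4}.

innov = [-0.7624]

step 1: x^-=[2.4171, -0.5351]  P^-=[0.7300 -0.0541; -0.0541 1.0663]  S=[0.9460]  K=[0.7739; -0.1023]  nu=[-0.2285]  x^+=[2.2403, -0.5117]  P^+=[0.1634 0.0208; 0.0208 1.0564]
step 2: x^-=[1.9951, -0.1847]  P^-=[0.5289 -0.0444; -0.0444 0.9814]  S=[0.7441]  K=[0.7133; -0.1124]  nu=[-3.1225]  x^+=[-0.2321, 0.1663]  P^+=[0.1504 0.0153; 0.0153 0.9720]
step 3: x^-=[-0.2169, 0.1245]  P^-=[0.5193 -0.0432; -0.0432 0.9069]  S=[0.7342]  K=[0.7097; -0.1082]  nu=[-0.1381]  x^+=[-0.3149, 0.1395]  P^+=[0.1496 0.0132; 0.0132 0.8983]
step 4: x^-=[-0.2865, 0.0888]  P^-=[0.5184 -0.0387; -0.0387 0.8427]  S=[0.7329]  K=[0.7095; -0.0989]  nu=[3.4201]  x^+=[2.1400, -0.2494]  P^+=[0.1495 0.0127; 0.0127 0.8355]
step 5: x^-=[1.8842, 0.0463]  P^-=[0.5179 -0.0339; -0.0339 0.7882]  S=[0.7319]  K=[0.7095; -0.0894]  nu=[-0.7624]  x^+=[1.3433, 0.1145]  P^+=[0.1495 0.0125; 0.0125 0.7824]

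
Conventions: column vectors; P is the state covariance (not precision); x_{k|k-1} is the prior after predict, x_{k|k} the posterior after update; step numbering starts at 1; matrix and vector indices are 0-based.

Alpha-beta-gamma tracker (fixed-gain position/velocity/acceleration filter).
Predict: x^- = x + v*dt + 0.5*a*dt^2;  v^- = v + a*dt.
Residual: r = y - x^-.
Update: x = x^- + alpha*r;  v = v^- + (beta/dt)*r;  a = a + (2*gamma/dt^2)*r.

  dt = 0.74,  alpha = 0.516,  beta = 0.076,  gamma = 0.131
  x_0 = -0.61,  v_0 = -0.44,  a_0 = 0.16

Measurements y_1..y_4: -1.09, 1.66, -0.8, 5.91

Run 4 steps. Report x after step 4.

step 1: x_pred=-0.8918  r=-0.1982  x^+=-0.9941  v^+=-0.3420  a^+=0.0652
step 2: x_pred=-1.2293  r=2.8893  x^+=0.2616  v^+=0.0030  a^+=1.4475
step 3: x_pred=0.6602  r=-1.4602  x^+=-0.0933  v^+=0.9242  a^+=0.7489
step 4: x_pred=0.7957  r=5.1143  x^+=3.4347  v^+=2.0037  a^+=3.1959

x_post = 3.4347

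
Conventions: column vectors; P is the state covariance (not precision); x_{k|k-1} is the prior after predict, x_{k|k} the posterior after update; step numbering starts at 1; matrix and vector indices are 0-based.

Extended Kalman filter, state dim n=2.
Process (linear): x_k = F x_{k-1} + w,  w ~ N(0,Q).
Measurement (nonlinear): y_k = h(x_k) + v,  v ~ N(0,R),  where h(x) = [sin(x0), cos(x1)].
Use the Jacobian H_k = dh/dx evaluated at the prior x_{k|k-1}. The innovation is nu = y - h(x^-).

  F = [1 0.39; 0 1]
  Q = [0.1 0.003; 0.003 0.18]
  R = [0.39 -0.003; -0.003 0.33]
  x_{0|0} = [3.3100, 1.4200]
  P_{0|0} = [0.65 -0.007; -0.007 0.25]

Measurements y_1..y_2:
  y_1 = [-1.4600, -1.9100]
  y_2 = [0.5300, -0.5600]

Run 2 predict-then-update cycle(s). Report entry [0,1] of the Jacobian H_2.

H_jac[0,1] = 0.0000

step 1: x^-=[3.8638, 1.4200]  P^-=[0.7826 0.0935; 0.0935 0.4300]  H_jac=[-0.7503 0.0000; 0.0000 -0.9887]  S=[0.8306 0.0664; 0.0664 0.7503]  K=[-0.7021 -0.0611; -0.0395 -0.5631]  nu=[-0.7990, -2.0602]  x^+=[4.5506, 2.6117]  P^+=[0.3647 0.0183; 0.0183 0.1878]
step 2: x^-=[5.5692, 2.6117]  P^-=[0.5075 0.0945; 0.0945 0.3678]  H_jac=[0.7557 0.0000; 0.0000 -0.5055]  S=[0.6798 -0.0391; -0.0391 0.4240]  K=[0.5606 -0.0610; 0.0803 -0.4311]  nu=[1.1849, 0.3028]  x^+=[6.2150, 2.5762]  P^+=[0.2896 0.0431; 0.0431 0.2819]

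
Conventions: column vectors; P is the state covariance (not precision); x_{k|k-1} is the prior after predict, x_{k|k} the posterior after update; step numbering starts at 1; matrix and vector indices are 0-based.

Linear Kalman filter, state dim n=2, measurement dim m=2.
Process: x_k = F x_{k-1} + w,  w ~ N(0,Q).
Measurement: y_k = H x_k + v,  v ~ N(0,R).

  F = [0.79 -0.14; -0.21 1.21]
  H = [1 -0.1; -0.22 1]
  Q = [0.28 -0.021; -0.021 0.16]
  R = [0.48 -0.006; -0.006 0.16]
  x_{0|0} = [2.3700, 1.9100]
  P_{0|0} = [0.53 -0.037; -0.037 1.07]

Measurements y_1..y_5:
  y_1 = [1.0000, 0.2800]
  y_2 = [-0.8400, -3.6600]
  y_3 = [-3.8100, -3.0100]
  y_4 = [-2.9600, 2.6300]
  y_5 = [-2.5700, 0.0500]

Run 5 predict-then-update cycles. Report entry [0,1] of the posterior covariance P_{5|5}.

step 1: x^-=[1.6049, 1.8134]  P^-=[0.6399 -0.3266; -0.3266 1.7688]  S=[1.2029 -0.6575; -0.6575 2.1035]  K=[0.5278 -0.0572; 0.0720 0.8976]  nu=[-0.4236, -1.1803]  x^+=[1.4489, 0.7235]  P^+=[0.2582 0.0445; 0.0445 0.1530]
step 2: x^-=[1.0433, 0.5712]  P^-=[0.4343 -0.0459; -0.0459 0.3727]  S=[0.9272 -0.1857; -0.1857 0.5740]  K=[0.4533 -0.0998; 0.0469 0.6822]  nu=[-1.8262, -4.0016]  x^+=[0.6146, -2.2445]  P^+=[0.2212 0.0300; 0.0300 0.1155]
step 3: x^-=[0.7998, -2.8449]  P^-=[0.4137 -0.0477; -0.0477 0.3236]  S=[0.9065 -0.1781; -0.1781 0.5246]  K=[0.4390 -0.1154; 0.0394 0.6502]  nu=[-4.8942, 0.0108]  x^+=[-1.3499, -3.0309]  P^+=[0.2140 0.0260; 0.0260 0.1095]
step 4: x^-=[-0.6421, -3.3839]  P^-=[0.4100 -0.0495; -0.0495 0.3166]  S=[0.9030 -0.1784; -0.1784 0.5182]  K=[0.4359 -0.1194; 0.0376 0.6449]  nu=[-2.6563, 5.8726]  x^+=[-2.5013, 0.3034]  P^+=[0.2124 0.0250; 0.0250 0.1085]
step 5: x^-=[-2.0185, 0.8924]  P^-=[0.4092 -0.0500; -0.0500 0.3154]  S=[0.9023 -0.1786; -0.1786 0.5172]  K=[0.4352 -0.1204; 0.0371 0.6440]  nu=[-0.4623, -1.2864]  x^+=[-2.0648, 0.0468]  P^+=[0.2121 0.0248; 0.0248 0.1083]

P_post[0,1] = 0.0248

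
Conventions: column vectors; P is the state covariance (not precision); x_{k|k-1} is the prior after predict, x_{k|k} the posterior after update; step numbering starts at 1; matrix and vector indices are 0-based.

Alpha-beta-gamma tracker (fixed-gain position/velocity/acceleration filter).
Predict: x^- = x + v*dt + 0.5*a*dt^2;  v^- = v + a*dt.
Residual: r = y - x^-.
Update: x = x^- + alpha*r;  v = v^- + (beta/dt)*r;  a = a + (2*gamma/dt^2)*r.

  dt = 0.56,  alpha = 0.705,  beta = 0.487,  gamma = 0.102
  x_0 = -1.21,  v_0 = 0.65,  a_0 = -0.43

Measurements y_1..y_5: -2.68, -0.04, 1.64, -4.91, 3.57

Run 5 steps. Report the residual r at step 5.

step 1: x_pred=-0.9134  r=-1.7666  x^+=-2.1589  v^+=-1.1271  a^+=-1.5792
step 2: x_pred=-3.0376  r=2.9976  x^+=-0.9243  v^+=0.5955  a^+=0.3708
step 3: x_pred=-0.5327  r=2.1727  x^+=0.9991  v^+=2.6926  a^+=1.7842
step 4: x_pred=2.7867  r=-7.6967  x^+=-2.6395  v^+=-3.0016  a^+=-3.2226
step 5: x_pred=-4.8257  r=8.3957  x^+=1.0933  v^+=2.4950  a^+=2.2389

resid = 8.3957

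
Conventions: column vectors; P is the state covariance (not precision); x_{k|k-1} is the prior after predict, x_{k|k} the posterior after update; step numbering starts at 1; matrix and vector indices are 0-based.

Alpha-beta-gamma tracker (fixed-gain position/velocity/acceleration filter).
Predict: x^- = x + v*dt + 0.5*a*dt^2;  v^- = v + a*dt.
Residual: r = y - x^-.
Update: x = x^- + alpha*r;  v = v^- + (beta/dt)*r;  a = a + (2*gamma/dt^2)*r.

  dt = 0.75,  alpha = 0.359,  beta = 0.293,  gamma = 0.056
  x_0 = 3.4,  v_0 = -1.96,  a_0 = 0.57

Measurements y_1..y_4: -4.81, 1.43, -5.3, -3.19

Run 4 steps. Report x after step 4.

x_post = -5.5049

step 1: x_pred=2.0903  r=-6.9003  x^+=-0.3869  v^+=-4.2282  a^+=-0.8039
step 2: x_pred=-3.7842  r=5.2142  x^+=-1.9123  v^+=-2.7942  a^+=0.2343
step 3: x_pred=-3.9420  r=-1.3580  x^+=-4.4295  v^+=-3.1490  a^+=-0.0361
step 4: x_pred=-6.8014  r=3.6114  x^+=-5.5049  v^+=-1.7652  a^+=0.6830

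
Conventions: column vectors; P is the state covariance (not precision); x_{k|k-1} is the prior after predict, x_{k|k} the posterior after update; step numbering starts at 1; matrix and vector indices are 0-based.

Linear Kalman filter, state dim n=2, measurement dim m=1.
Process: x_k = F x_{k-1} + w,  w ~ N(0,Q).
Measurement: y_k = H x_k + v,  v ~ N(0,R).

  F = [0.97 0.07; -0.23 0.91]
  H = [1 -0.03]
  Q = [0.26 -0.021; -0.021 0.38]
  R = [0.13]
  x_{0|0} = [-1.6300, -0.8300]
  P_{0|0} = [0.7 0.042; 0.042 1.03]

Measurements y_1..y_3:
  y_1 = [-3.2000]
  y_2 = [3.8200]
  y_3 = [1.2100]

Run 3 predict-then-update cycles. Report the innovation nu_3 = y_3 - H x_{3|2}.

innov = [-0.8645]

step 1: x^-=[-1.6392, -0.3804]  P^-=[0.9294 -0.0752; -0.0752 1.2524]  S=[1.0650]  K=[0.8748; -0.1059]  nu=[-1.5722]  x^+=[-3.0145, -0.2140]  P^+=[0.1144 0.0235; 0.0235 1.2405]
step 2: x^-=[-2.9391, 0.4986]  P^-=[0.3769 0.0528; 0.0528 1.4035]  S=[0.5050]  K=[0.7432; 0.0212]  nu=[6.7740]  x^+=[2.0955, 0.6423]  P^+=[0.0980 0.0449; 0.0449 1.4032]
step 3: x^-=[2.0776, 0.1025]  P^-=[0.3651 0.0854; 0.0854 1.5284]  S=[0.4914]  K=[0.7379; 0.0805]  nu=[-0.8645]  x^+=[1.4397, 0.0329]  P^+=[0.0976 0.0562; 0.0562 1.5252]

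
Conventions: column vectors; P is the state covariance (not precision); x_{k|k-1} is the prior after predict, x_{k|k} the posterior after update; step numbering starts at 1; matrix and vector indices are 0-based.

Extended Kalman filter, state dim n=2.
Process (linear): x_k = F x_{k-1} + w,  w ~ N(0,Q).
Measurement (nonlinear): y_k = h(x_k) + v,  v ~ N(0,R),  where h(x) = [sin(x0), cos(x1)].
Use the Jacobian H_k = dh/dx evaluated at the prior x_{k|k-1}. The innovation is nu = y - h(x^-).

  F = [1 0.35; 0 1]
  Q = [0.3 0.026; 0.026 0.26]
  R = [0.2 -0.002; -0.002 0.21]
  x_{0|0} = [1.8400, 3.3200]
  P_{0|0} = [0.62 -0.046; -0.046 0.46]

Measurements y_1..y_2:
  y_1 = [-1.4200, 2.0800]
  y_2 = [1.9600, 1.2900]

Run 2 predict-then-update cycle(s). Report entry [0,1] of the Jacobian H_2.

H_jac[0,1] = 0.0000

step 1: x^-=[3.0020, 3.3200]  P^-=[0.9442 0.1410; 0.1410 0.7200]  H_jac=[-0.9903 0.0000; 0.0000 0.1775]  S=[1.1259 -0.0268; -0.0268 0.2327]  K=[-0.8302 0.0120; -0.1113 0.5363]  nu=[-1.5591, 3.0641]  x^+=[4.3331, 5.1369]  P^+=[0.1677 0.0236; 0.0236 0.6359]
step 2: x^-=[6.1310, 5.1369]  P^-=[0.5621 0.2721; 0.2721 0.8959]  H_jac=[0.9884 0.0000; 0.0000 0.9112]  S=[0.7492 0.2431; 0.2431 0.9540]  K=[0.7165 0.0773; 0.0887 0.8332]  nu=[2.1116, 0.8781]  x^+=[7.7119, 6.0558]  P^+=[0.1448 0.0163; 0.0163 0.1918]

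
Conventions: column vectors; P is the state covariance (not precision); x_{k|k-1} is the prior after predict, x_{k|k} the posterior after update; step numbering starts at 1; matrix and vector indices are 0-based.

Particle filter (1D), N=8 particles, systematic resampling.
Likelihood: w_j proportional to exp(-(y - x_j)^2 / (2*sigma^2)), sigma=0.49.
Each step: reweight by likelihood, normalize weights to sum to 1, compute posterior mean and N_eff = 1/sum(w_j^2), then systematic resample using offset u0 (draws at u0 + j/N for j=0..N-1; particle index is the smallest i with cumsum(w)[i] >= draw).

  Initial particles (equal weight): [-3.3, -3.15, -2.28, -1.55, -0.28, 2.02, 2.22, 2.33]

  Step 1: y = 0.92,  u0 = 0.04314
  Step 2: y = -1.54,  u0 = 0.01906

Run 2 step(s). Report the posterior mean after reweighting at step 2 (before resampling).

post_mean = -0.2800

step 1: w=[0.0000, 0.0000, 0.0000, 0.0000, 0.2834, 0.4576, 0.1684, 0.0905]  mean=1.4298  Neff=3.0647  idx=[4, 4, 5, 5, 5, 5, 6, 7]
step 2: w=[0.5000, 0.5000, 0.0000, 0.0000, 0.0000, 0.0000, 0.0000, 0.0000]  mean=-0.2800  Neff=2.0000  idx=[0, 0, 0, 0, 1, 1, 1, 1]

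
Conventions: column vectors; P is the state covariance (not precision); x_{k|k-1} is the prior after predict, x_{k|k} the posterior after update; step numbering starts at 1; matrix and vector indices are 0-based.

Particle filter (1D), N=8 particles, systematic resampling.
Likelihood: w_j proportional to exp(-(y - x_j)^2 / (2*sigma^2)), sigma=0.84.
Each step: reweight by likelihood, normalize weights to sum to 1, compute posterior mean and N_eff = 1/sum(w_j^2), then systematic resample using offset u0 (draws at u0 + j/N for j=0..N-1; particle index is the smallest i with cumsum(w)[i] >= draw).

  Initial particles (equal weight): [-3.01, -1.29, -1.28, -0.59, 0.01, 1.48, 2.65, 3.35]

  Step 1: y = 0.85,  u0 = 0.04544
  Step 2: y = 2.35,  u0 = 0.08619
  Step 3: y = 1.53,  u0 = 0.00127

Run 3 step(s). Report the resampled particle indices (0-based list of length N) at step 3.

step 1: w=[0.0000, 0.0218, 0.0225, 0.1290, 0.3401, 0.4233, 0.0565, 0.0067]  mean=0.6687  Neff=3.1671  idx=[3, 3, 4, 4, 5, 5, 5, 5]
step 2: w=[0.0009, 0.0009, 0.0087, 0.0087, 0.2452, 0.2452, 0.2452, 0.2452]  mean=1.4508  Neff=4.1551  idx=[4, 4, 5, 5, 6, 6, 7, 7]
step 3: w=[0.1250, 0.1250, 0.1250, 0.1250, 0.1250, 0.1250, 0.1250, 0.1250]  mean=1.4800  Neff=8.0000  idx=[0, 1, 2, 3, 4, 5, 6, 7]

resampled_idx = [0, 1, 2, 3, 4, 5, 6, 7]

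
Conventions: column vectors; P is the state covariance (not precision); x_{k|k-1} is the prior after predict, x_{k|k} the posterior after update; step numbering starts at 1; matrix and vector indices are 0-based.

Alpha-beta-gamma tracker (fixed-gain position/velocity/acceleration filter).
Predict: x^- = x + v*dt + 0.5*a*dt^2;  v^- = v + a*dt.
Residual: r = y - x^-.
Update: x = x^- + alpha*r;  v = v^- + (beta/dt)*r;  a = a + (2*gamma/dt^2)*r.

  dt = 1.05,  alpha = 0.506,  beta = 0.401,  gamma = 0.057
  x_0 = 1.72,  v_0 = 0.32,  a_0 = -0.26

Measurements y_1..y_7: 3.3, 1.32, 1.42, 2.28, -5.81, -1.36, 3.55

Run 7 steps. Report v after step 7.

v_post = 1.1847

step 1: x_pred=1.9127  r=1.3873  x^+=2.6147  v^+=0.5768  a^+=-0.1165
step 2: x_pred=3.1561  r=-1.8361  x^+=2.2270  v^+=-0.2468  a^+=-0.3064
step 3: x_pred=1.7990  r=-0.3790  x^+=1.6072  v^+=-0.7132  a^+=-0.3456
step 4: x_pred=0.6678  r=1.6122  x^+=1.4836  v^+=-0.4604  a^+=-0.1789
step 5: x_pred=0.9015  r=-6.7115  x^+=-2.4945  v^+=-3.2114  a^+=-0.8729
step 6: x_pred=-6.3477  r=4.9877  x^+=-3.8239  v^+=-2.2231  a^+=-0.3571
step 7: x_pred=-6.3551  r=9.9051  x^+=-1.3431  v^+=1.1847  a^+=0.6671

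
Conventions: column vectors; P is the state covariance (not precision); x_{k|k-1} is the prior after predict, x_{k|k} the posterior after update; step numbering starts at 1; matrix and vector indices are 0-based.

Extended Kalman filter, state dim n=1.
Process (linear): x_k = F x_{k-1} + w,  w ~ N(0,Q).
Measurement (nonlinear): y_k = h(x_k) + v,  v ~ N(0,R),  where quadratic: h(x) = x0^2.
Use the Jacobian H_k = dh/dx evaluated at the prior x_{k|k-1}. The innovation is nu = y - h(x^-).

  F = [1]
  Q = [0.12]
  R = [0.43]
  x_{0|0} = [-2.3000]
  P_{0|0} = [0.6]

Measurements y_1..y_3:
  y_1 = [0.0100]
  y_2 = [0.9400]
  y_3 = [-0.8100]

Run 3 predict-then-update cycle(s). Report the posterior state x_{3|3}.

step 1: x^-=[-2.3000]  P^-=[0.7200]  H_jac=[-4.6000]  S=[15.6652]  K=[-0.2114]  nu=[-5.2800]  x^+=[-1.1837]  P^+=[0.0198]
step 2: x^-=[-1.1837]  P^-=[0.1398]  H_jac=[-2.3674]  S=[1.2133]  K=[-0.2727]  nu=[-0.4611]  x^+=[-1.0579]  P^+=[0.0495]
step 3: x^-=[-1.0579]  P^-=[0.1695]  H_jac=[-2.1159]  S=[1.1890]  K=[-0.3017]  nu=[-1.9292]  x^+=[-0.4759]  P^+=[0.0613]

x_post = [-0.4759]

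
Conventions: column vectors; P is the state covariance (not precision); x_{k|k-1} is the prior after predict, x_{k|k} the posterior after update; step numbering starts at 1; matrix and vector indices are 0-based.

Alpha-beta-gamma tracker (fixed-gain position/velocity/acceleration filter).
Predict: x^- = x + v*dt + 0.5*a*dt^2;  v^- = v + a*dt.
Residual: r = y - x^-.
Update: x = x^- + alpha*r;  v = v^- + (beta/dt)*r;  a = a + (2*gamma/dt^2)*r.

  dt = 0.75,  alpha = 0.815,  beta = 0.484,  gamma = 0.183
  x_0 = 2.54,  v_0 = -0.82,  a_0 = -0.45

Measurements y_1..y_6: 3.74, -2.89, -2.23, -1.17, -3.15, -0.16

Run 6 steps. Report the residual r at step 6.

step 1: x_pred=1.7984  r=1.9416  x^+=3.3808  v^+=0.0955  a^+=0.8133
step 2: x_pred=3.6811  r=-6.5711  x^+=-1.6743  v^+=-3.5351  a^+=-3.4623
step 3: x_pred=-5.2995  r=3.0695  x^+=-2.7979  v^+=-4.1510  a^+=-1.4651
step 4: x_pred=-6.3232  r=5.1532  x^+=-2.1233  v^+=-1.9243  a^+=1.8879
step 5: x_pred=-3.0356  r=-0.1144  x^+=-3.1288  v^+=-0.5822  a^+=1.8135
step 6: x_pred=-3.0555  r=2.8955  x^+=-0.6957  v^+=2.6464  a^+=3.6975

resid = 2.8955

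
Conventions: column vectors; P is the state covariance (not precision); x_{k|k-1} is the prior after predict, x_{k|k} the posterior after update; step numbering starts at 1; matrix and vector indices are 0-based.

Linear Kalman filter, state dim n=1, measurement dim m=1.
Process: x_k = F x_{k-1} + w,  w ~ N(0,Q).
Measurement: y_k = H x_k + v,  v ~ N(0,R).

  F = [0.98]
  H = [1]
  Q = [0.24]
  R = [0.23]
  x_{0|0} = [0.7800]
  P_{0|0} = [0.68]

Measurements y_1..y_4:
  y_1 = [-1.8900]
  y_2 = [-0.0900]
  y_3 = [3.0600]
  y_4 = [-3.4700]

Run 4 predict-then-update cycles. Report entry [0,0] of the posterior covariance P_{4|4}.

P_post[0,0] = 0.1430

step 1: x^-=[0.7644]  P^-=[0.8931]  S=[1.1231]  K=[0.7952]  nu=[-2.6544]  x^+=[-1.3464]  P^+=[0.1829]
step 2: x^-=[-1.3195]  P^-=[0.4157]  S=[0.6457]  K=[0.6438]  nu=[1.2295]  x^+=[-0.5280]  P^+=[0.1481]
step 3: x^-=[-0.5174]  P^-=[0.3822]  S=[0.6122]  K=[0.6243]  nu=[3.5774]  x^+=[1.7160]  P^+=[0.1436]
step 4: x^-=[1.6817]  P^-=[0.3779]  S=[0.6079]  K=[0.6217]  nu=[-5.1517]  x^+=[-1.5209]  P^+=[0.1430]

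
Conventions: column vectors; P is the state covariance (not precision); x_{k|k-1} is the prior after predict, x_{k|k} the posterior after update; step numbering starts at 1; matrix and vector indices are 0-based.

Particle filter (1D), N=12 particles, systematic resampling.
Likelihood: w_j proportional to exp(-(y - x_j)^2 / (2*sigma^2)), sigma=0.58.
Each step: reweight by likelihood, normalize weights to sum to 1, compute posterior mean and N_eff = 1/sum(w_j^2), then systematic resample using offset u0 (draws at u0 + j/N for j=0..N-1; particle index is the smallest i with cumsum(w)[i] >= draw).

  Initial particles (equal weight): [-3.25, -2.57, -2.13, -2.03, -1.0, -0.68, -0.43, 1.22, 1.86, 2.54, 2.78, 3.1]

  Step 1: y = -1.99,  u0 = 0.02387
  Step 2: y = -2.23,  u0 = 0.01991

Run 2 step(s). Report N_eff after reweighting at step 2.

N_eff = 10.5890

step 1: w=[0.0314, 0.2017, 0.3229, 0.3317, 0.0775, 0.0259, 0.0089, 0.0000, 0.0000, 0.0000, 0.0000, 0.0000]  mean=-2.0804  Neff=3.8067  idx=[0, 1, 1, 2, 2, 2, 2, 3, 3, 3, 3, 4]
step 2: w=[0.0219, 0.0867, 0.0867, 0.1014, 0.1014, 0.1014, 0.1014, 0.0970, 0.0970, 0.0970, 0.0970, 0.0109]  mean=-2.1798  Neff=10.5890  idx=[0, 1, 2, 3, 4, 5, 6, 7, 7, 8, 9, 10]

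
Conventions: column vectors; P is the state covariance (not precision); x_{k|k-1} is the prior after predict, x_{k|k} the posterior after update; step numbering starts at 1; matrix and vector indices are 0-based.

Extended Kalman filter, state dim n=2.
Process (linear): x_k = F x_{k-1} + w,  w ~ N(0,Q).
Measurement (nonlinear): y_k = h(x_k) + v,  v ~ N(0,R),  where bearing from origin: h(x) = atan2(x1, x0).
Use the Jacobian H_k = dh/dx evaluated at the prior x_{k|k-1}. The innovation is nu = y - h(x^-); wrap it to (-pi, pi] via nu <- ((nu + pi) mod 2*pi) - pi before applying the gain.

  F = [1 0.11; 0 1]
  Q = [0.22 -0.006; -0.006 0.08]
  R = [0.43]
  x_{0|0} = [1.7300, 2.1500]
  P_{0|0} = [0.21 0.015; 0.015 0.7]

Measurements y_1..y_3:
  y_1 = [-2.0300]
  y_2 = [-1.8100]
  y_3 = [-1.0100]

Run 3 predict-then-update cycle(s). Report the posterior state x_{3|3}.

step 1: x^-=[1.9665, 2.1500]  P^-=[0.4418 0.0860; 0.0860 0.7800]  H_jac=[-0.2533 0.2316]  S=[0.4901]  K=[-0.1876; 0.3242]  nu=[-2.8599]  x^+=[2.5031, 1.2228]  P^+=[0.4245 0.1158; 0.1158 0.7285]
step 2: x^-=[2.6376, 1.2228]  P^-=[0.6788 0.1899; 0.1899 0.8085]  H_jac=[-0.1447 0.3121]  S=[0.5058]  K=[-0.0770; 0.4445]  nu=[-2.2441]  x^+=[2.8103, 0.2253]  P^+=[0.6758 0.2072; 0.2072 0.7086]
step 3: x^-=[2.8351, 0.2253]  P^-=[0.9500 0.2792; 0.2792 0.7886]  H_jac=[-0.0279 0.3505]  S=[0.5222]  K=[0.1367; 0.5144]  nu=[-1.0893]  x^+=[2.6862, -0.3351]  P^+=[0.9402 0.2425; 0.2425 0.6504]

x_post = [2.6862, -0.3351]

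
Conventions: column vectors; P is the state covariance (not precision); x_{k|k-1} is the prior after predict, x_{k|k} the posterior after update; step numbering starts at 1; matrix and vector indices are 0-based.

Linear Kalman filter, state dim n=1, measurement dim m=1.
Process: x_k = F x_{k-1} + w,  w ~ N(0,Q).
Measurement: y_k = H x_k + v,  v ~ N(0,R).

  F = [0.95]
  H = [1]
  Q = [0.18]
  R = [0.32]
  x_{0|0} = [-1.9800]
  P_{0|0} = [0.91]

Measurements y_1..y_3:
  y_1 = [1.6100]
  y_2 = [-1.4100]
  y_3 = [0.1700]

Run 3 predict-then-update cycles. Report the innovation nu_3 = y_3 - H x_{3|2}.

step 1: x^-=[-1.8810]  P^-=[1.0013]  S=[1.3213]  K=[0.7578]  nu=[3.4910]  x^+=[0.7645]  P^+=[0.2425]
step 2: x^-=[0.7263]  P^-=[0.3989]  S=[0.7189]  K=[0.5548]  nu=[-2.1363]  x^+=[-0.4590]  P^+=[0.1776]
step 3: x^-=[-0.4361]  P^-=[0.3402]  S=[0.6602]  K=[0.5153]  nu=[0.6061]  x^+=[-0.1237]  P^+=[0.1649]

innov = [0.6061]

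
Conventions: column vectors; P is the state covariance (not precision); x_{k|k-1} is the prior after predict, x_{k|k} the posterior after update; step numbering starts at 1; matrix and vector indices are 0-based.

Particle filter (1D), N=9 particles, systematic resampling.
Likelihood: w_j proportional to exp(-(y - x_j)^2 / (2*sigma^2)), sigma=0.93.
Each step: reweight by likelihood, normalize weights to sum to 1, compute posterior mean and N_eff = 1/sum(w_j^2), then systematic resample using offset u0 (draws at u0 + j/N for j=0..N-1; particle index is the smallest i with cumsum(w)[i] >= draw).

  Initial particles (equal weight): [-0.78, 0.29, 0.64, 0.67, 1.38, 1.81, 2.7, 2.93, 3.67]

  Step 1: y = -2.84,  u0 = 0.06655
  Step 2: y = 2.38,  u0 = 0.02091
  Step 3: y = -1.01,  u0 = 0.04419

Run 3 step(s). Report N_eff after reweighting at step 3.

step 1: w=[0.9427, 0.0380, 0.0100, 0.0088, 0.0004, 0.0000, 0.0000, 0.0000, 0.0000]  mean=-0.7114  Neff=1.1231  idx=[0, 0, 0, 0, 0, 0, 0, 0, 1]
step 2: w=[0.0297, 0.0297, 0.0297, 0.0297, 0.0297, 0.0297, 0.0297, 0.0297, 0.7628]  mean=0.0362  Neff=1.6981  idx=[0, 4, 8, 8, 8, 8, 8, 8, 8]
step 3: w=[0.2120, 0.2120, 0.0823, 0.0823, 0.0823, 0.0823, 0.0823, 0.0823, 0.0823]  mean=-0.1637  Neff=7.2841  idx=[0, 0, 1, 1, 2, 4, 5, 6, 8]

N_eff = 7.2841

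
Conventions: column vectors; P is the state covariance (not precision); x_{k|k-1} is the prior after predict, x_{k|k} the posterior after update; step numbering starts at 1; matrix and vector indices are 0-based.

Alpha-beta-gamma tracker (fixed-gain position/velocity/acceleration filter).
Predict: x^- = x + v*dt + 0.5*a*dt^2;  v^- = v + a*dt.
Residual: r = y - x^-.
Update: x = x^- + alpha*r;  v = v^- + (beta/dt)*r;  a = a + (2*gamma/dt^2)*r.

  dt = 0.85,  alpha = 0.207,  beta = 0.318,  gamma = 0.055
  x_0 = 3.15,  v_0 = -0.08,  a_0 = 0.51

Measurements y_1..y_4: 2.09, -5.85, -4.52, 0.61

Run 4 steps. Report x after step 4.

step 1: x_pred=3.2662  r=-1.1762  x^+=3.0228  v^+=-0.0866  a^+=0.3309
step 2: x_pred=3.0687  r=-8.9187  x^+=1.2226  v^+=-3.1419  a^+=-1.0270
step 3: x_pred=-1.8191  r=-2.7009  x^+=-2.3782  v^+=-5.0253  a^+=-1.4382
step 4: x_pred=-7.1692  r=7.7792  x^+=-5.5589  v^+=-3.3374  a^+=-0.2538

x_post = -5.5589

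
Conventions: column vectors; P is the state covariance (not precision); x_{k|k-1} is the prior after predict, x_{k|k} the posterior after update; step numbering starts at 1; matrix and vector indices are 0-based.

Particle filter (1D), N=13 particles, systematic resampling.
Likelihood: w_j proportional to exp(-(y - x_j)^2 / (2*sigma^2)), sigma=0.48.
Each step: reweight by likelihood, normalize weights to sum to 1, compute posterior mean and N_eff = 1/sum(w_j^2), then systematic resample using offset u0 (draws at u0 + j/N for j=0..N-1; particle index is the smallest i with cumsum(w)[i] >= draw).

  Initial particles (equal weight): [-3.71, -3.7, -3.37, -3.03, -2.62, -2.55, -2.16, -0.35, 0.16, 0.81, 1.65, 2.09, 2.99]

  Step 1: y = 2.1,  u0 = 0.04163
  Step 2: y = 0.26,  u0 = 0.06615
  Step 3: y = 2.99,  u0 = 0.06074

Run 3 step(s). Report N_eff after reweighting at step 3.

step 1: w=[0.0000, 0.0000, 0.0000, 0.0000, 0.0000, 0.0000, 0.0000, 0.0000, 0.0002, 0.0146, 0.3482, 0.5402, 0.0969]  mean=2.0050  Neff=2.3660  idx=[10, 10, 10, 10, 10, 11, 11, 11, 11, 11, 11, 11, 12]
step 2: w=[0.1878, 0.1878, 0.1878, 0.1878, 0.1878, 0.0087, 0.0087, 0.0087, 0.0087, 0.0087, 0.0087, 0.0087, 0.0000]  mean=1.6767  Neff=5.6509  idx=[0, 0, 1, 1, 1, 2, 2, 3, 3, 4, 4, 4, 10]
step 3: w=[0.0488, 0.0488, 0.0488, 0.0488, 0.0488, 0.0488, 0.0488, 0.0488, 0.0488, 0.0488, 0.0488, 0.0488, 0.4143]  mean=1.8323  Neff=4.9933  idx=[1, 2, 4, 5, 7, 9, 10, 12, 12, 12, 12, 12, 12]

N_eff = 4.9933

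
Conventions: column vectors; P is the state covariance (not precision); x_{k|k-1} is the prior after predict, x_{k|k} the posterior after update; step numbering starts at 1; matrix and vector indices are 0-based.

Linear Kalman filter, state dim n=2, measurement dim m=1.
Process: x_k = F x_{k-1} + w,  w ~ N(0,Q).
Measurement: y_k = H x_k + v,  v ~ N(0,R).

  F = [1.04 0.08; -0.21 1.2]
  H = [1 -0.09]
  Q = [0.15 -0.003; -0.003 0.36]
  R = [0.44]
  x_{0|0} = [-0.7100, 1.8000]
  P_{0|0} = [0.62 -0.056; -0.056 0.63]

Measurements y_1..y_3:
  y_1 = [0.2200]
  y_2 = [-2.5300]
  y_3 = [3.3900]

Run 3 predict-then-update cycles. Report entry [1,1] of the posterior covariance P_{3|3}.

step 1: x^-=[-0.5944, 2.3091]  P^-=[0.8153 -0.1469; -0.1469 1.3228]  S=[1.2925]  K=[0.6410; -0.2058]  nu=[1.0222]  x^+=[0.0609, 2.0988]  P^+=[0.2842 0.0236; 0.0236 1.2681]
step 2: x^-=[0.2312, 2.5057]  P^-=[0.4694 0.0857; 0.0857 2.1866]  S=[0.9117]  K=[0.5064; -0.1218]  nu=[-2.5357]  x^+=[-1.0529, 2.8147]  P^+=[0.2356 0.1420; 0.1420 2.1731]
step 3: x^-=[-0.8698, 3.5987]  P^-=[0.4424 0.3290; 0.3290 3.4281]  S=[0.8509]  K=[0.4851; 0.0240]  nu=[4.5837]  x^+=[1.3536, 3.7088]  P^+=[0.2421 0.3190; 0.3190 3.4276]

P_post[1,1] = 3.4276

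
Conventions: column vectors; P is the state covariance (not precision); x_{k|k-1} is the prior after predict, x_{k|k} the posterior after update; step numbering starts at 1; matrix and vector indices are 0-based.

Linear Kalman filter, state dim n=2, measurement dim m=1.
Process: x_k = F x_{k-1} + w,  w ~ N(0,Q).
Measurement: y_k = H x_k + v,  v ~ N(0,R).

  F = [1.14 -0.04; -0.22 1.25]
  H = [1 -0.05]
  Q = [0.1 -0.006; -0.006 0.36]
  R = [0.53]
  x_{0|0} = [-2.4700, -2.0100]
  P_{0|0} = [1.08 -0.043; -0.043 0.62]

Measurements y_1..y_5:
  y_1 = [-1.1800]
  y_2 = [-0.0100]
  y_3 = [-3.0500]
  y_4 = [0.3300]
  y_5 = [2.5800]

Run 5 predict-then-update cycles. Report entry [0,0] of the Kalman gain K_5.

K[0,0] = 0.4310

step 1: x^-=[-2.7354, -1.9691]  P^-=[1.5085 -0.3695; -0.3695 1.4047]  S=[2.0789]  K=[0.7345; -0.2115]  nu=[1.4569]  x^+=[-1.6653, -2.2773]  P^+=[0.3870 -0.0465; -0.0465 1.3117]
step 2: x^-=[-1.8073, -2.4802]  P^-=[0.6092 -0.2353; -0.2353 2.4538]  S=[1.1689]  K=[0.5313; -0.3063]  nu=[1.6733]  x^+=[-0.9184, -2.9928]  P^+=[0.2793 -0.0451; -0.0451 2.3441]
step 3: x^-=[-0.9272, -3.5389]  P^-=[0.4709 -0.2580; -0.2580 4.0610]  S=[1.0368]  K=[0.4666; -0.4446]  nu=[-2.2997]  x^+=[-2.0002, -2.5164]  P^+=[0.2451 -0.0429; -0.0429 3.8560]
step 4: x^-=[-2.1796, -2.7054]  P^-=[0.4287 -0.3217; -0.3217 6.4205]  S=[1.0069]  K=[0.4417; -0.6384]  nu=[2.3743]  x^+=[-1.1308, -4.2211]  P^+=[0.2322 -0.0378; -0.0378 6.0102]
step 5: x^-=[-1.1203, -5.0276]  P^-=[0.4149 -0.4190; -0.4190 9.7829]  S=[1.0112]  K=[0.4310; -0.8981]  nu=[3.4489]  x^+=[0.3661, -8.1249]  P^+=[0.2270 -0.0276; -0.0276 8.9674]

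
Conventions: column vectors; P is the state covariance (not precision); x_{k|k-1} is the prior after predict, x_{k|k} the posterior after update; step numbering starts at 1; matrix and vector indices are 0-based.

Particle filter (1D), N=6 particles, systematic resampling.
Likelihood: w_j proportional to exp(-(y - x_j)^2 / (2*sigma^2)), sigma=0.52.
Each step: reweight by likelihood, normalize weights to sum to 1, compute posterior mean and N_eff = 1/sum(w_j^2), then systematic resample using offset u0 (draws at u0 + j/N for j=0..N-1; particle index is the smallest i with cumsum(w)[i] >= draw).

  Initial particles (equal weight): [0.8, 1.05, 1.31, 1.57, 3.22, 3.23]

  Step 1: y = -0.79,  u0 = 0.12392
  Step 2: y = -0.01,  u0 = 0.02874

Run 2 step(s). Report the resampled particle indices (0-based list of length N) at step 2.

resampled_idx = [0, 1, 1, 2, 3, 4]

step 1: w=[0.8069, 0.1653, 0.0249, 0.0029, 0.0000, 0.0000]  mean=0.8562  Neff=1.4725  idx=[0, 0, 0, 0, 0, 1]
step 2: w=[0.1845, 0.1845, 0.1845, 0.1845, 0.1845, 0.0777]  mean=0.8194  Neff=5.6766  idx=[0, 1, 1, 2, 3, 4]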